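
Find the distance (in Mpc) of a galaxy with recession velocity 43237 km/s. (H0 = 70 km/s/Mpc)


d = v / H0 = 43237 / 70 = 617.6714

617.6714 Mpc


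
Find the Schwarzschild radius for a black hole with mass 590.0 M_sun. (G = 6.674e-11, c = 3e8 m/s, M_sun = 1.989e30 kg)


M = 590.0 * 1.989e30 kg = 1.17351e+33 kg. rs = 2GM/c^2 = 2 * 6.674e-11 * 1.17351e+33 / (3e8)^2 = 1.740e+06

1.740e+06 m


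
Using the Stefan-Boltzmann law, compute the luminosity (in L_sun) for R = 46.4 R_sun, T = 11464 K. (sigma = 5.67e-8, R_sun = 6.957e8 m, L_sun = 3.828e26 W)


R = 46.4 * 6.957e8 m = 3.228048e+10 m. L = 4*pi*R^2*sigma*T^4 = 4*pi*(3.228048e+10)^2 * 5.67e-8 * 11464^4 = 1.282382552e+31 W. L/L_sun = 1.282382552e+31 / 3.828e26 = 33500.0667

33500.0667 L_sun


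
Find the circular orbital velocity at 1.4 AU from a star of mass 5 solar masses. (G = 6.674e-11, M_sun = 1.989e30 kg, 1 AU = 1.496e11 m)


v = sqrt(GM/r) = sqrt(6.674e-11 * 9.945e+30 / 2.094e+11) = 56294.4629

56294.4629 m/s


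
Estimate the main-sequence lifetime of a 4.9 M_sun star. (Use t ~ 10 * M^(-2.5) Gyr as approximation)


t = 10 * M^(-2.5) = 10 * 4.9^(-2.5) = 0.1882

0.1882 Gyr


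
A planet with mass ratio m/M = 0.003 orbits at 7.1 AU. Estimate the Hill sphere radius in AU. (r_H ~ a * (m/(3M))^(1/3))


r_H = a * (m/3M)^(1/3) = 7.1 * (0.003/3)^(1/3) = 0.71

0.71 AU


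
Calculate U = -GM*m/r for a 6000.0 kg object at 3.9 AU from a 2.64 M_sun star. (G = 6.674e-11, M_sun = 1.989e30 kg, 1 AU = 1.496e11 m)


M = 2.64 * 1.989e30 kg = 5.25096e+30 kg; r = 3.9 AU * 1.496e11 m/AU = 5.8344e+11 m. U = -GM*m/r = -(6.674e-11 * 5.25096e+30 * 6000.0) / 5.8344e+11 = -3.604e+12

-3.604e+12 J


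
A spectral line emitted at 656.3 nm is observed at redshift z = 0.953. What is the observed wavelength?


lam_obs = lam_emit * (1 + z) = 656.3 * (1 + 0.953) = 1281.7539

1281.7539 nm


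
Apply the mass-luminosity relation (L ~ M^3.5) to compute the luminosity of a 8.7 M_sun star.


L/L_sun = (M/M_sun)^3.5 = 8.7^3.5 = 1942.3048

1942.3048 L_sun


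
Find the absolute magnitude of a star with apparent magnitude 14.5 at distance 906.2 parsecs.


M = m - 5*log10(d) + 5 = 14.5 - 5*log10(906.2) + 5 = 4.7139

4.7139


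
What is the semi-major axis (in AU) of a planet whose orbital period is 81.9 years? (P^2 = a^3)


a = P^(2/3) = 81.9^(2/3) = 18.8592

18.8592 AU


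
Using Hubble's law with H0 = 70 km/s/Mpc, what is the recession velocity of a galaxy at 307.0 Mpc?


v = H0 * d = 70 * 307.0 = 21490.0

21490.0 km/s


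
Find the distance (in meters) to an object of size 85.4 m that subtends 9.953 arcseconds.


D = size / theta_rad, theta_rad = 9.953 * pi/(180*3600) = 4.825e-05, D = 1.770e+06

1.770e+06 m


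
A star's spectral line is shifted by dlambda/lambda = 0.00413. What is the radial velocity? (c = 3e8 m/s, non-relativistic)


v = (dlambda/lambda) * c = 0.00413 * 3e8 = 1.239e+06

1.239e+06 m/s


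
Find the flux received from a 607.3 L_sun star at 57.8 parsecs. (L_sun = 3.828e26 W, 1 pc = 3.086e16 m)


F = L / (4*pi*d^2) = 2.325e+29 / (4*pi*(1.784e+18)^2) = 5.815e-09

5.815e-09 W/m^2


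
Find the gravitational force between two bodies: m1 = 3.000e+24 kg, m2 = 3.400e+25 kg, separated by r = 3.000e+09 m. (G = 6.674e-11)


F = G*m1*m2/r^2 = 6.674e-11 * 3.000e+24 * 3.400e+25 / (3.000e+09)^2 = 6.674e-11 * 1.020e+50 / 9.000e+18 = 7.564e+20

7.564e+20 N


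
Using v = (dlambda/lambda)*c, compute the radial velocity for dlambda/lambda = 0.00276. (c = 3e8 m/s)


v = (dlambda/lambda) * c = 0.00276 * 3e8 = 828000.0

828000.0 m/s


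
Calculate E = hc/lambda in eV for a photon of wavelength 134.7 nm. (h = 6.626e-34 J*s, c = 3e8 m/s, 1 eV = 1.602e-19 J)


E = hc/lambda = 6.626e-34 * 3e8 / 1.347e-07 = 1.476e-18 J = 9.2118 eV

9.2118 eV


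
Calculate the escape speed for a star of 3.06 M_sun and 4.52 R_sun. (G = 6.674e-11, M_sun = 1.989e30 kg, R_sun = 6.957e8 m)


M = 3.06 * 1.989e30 kg = 6.08634e+30 kg; R = 4.52 * 6.957e8 m = 3.144564e+09 m. v_esc = sqrt(2GM/R) = sqrt(2 * 6.674e-11 * 6.08634e+30 / 3.144564e+09) = 508283.4683

508283.4683 m/s


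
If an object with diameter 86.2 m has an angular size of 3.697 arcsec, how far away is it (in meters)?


D = size / theta_rad, theta_rad = 3.697 * pi/(180*3600) = 1.792e-05, D = 4.809e+06

4.809e+06 m


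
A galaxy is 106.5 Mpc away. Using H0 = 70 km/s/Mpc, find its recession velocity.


v = H0 * d = 70 * 106.5 = 7455.0

7455.0 km/s


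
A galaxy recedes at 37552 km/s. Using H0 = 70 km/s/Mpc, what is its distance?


d = v / H0 = 37552 / 70 = 536.4571

536.4571 Mpc


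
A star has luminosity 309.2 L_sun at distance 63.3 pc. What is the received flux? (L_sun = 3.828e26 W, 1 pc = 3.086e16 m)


F = L / (4*pi*d^2) = 1.184e+29 / (4*pi*(1.953e+18)^2) = 2.468e-09

2.468e-09 W/m^2


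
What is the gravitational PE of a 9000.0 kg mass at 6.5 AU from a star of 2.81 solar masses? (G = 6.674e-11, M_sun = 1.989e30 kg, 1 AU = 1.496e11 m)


M = 2.81 * 1.989e30 kg = 5.58909e+30 kg; r = 6.5 AU * 1.496e11 m/AU = 9.724e+11 m. U = -GM*m/r = -(6.674e-11 * 5.58909e+30 * 9000.0) / 9.724e+11 = -3.452e+12

-3.452e+12 J


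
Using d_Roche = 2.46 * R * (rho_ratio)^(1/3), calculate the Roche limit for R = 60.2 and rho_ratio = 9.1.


d_Roche = 2.46 * 60.2 * 9.1^(1/3) = 309.1805

309.1805


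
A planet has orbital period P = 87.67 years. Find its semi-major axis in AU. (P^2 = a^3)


a = P^(2/3) = 87.67^(2/3) = 19.7349

19.7349 AU


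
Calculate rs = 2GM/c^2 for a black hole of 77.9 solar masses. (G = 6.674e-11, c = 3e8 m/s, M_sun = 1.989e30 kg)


M = 77.9 * 1.989e30 kg = 1.549431e+32 kg. rs = 2GM/c^2 = 2 * 6.674e-11 * 1.549431e+32 / (3e8)^2 = 229797.8332

229797.8332 m


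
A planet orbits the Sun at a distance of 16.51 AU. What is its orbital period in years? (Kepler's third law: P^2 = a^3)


P = a^(3/2) = 16.51^1.5 = 67.0843

67.0843 years


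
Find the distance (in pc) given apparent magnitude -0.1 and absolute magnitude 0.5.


d = 10^((m - M + 5)/5) = 10^((-0.1 - 0.5 + 5)/5) = 7.5858

7.5858 pc


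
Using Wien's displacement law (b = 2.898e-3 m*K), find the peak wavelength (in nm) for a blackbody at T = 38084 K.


lam_max = b / T = 2.898e-3 / 38084 = 7.609e-08 m = 76.0949 nm

76.0949 nm


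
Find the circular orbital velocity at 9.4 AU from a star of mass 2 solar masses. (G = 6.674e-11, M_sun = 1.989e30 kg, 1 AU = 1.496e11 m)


v = sqrt(GM/r) = sqrt(6.674e-11 * 3.978e+30 / 1.406e+12) = 13740.2858

13740.2858 m/s


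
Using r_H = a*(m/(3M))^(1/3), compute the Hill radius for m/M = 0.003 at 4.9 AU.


r_H = a * (m/3M)^(1/3) = 4.9 * (0.003/3)^(1/3) = 0.49

0.49 AU


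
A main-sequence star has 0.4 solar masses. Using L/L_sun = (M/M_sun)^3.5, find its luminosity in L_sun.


L/L_sun = (M/M_sun)^3.5 = 0.4^3.5 = 0.0405

0.0405 L_sun


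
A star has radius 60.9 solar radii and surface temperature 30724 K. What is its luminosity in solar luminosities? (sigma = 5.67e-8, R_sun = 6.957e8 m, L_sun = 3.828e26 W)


R = 60.9 * 6.957e8 m = 4.236813e+10 m. L = 4*pi*R^2*sigma*T^4 = 4*pi*(4.236813e+10)^2 * 5.67e-8 * 30724^4 = 1.139678986e+33 W. L/L_sun = 1.139678986e+33 / 3.828e26 = 2.977e+06

2.977e+06 L_sun


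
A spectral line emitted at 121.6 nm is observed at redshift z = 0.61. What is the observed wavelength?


lam_obs = lam_emit * (1 + z) = 121.6 * (1 + 0.61) = 195.776

195.776 nm


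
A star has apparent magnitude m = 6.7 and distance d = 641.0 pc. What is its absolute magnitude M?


M = m - 5*log10(d) + 5 = 6.7 - 5*log10(641.0) + 5 = -2.3343

-2.3343


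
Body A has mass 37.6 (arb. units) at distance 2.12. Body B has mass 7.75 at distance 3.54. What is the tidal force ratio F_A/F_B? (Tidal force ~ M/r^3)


Ratio = (M1/r1^3) / (M2/r2^3) = (37.6/2.12^3) / (7.75/3.54^3) = 22.5885

22.5885


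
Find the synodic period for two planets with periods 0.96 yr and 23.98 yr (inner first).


1/P_syn = |1/P1 - 1/P2| = |1/0.96 - 1/23.98| => P_syn = 1.0

1.0 years


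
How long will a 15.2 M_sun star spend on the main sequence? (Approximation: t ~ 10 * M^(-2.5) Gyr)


t = 10 * M^(-2.5) = 10 * 15.2^(-2.5) = 0.0111

0.0111 Gyr


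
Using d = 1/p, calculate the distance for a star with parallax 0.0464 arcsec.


d = 1/p = 1/0.0464 = 21.5517

21.5517 pc


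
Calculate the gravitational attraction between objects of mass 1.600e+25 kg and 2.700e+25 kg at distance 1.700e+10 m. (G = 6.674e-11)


F = G*m1*m2/r^2 = 6.674e-11 * 1.600e+25 * 2.700e+25 / (1.700e+10)^2 = 6.674e-11 * 4.320e+50 / 2.890e+20 = 9.976e+19

9.976e+19 N


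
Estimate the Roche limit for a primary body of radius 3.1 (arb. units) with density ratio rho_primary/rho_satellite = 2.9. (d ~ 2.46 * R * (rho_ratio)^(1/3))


d_Roche = 2.46 * 3.1 * 2.9^(1/3) = 10.875

10.875


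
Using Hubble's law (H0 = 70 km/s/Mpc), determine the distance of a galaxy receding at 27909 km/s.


d = v / H0 = 27909 / 70 = 398.7

398.7 Mpc


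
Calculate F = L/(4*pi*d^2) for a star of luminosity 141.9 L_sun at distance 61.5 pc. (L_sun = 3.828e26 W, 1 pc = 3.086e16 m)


F = L / (4*pi*d^2) = 5.432e+28 / (4*pi*(1.898e+18)^2) = 1.200e-09

1.200e-09 W/m^2


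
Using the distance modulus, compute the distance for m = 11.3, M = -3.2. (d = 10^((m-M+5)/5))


d = 10^((m - M + 5)/5) = 10^((11.3 - -3.2 + 5)/5) = 7943.2823

7943.2823 pc


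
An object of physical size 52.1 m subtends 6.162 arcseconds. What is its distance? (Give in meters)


D = size / theta_rad, theta_rad = 6.162 * pi/(180*3600) = 2.987e-05, D = 1.744e+06

1.744e+06 m


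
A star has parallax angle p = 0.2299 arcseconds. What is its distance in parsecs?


d = 1/p = 1/0.2299 = 4.3497

4.3497 pc


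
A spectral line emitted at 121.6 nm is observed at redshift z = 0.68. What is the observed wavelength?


lam_obs = lam_emit * (1 + z) = 121.6 * (1 + 0.68) = 204.288

204.288 nm


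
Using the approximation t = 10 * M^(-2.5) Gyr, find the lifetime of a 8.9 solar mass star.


t = 10 * M^(-2.5) = 10 * 8.9^(-2.5) = 0.0423

0.0423 Gyr


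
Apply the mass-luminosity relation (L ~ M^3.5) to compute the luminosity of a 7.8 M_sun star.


L/L_sun = (M/M_sun)^3.5 = 7.8^3.5 = 1325.3516

1325.3516 L_sun


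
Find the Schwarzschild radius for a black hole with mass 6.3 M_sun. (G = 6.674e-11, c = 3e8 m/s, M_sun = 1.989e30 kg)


M = 6.3 * 1.989e30 kg = 1.25307e+31 kg. rs = 2GM/c^2 = 2 * 6.674e-11 * 1.25307e+31 / (3e8)^2 = 18584.4204

18584.4204 m


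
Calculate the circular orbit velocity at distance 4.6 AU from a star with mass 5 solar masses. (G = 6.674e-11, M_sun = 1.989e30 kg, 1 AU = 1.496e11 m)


v = sqrt(GM/r) = sqrt(6.674e-11 * 9.945e+30 / 6.882e+11) = 31056.3764

31056.3764 m/s


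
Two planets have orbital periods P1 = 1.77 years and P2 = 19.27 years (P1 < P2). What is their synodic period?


1/P_syn = |1/P1 - 1/P2| = |1/1.77 - 1/19.27| => P_syn = 1.949

1.949 years


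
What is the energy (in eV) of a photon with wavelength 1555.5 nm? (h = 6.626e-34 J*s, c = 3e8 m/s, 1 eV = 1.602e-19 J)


E = hc/lambda = 6.626e-34 * 3e8 / 1.556e-06 = 1.278e-19 J = 0.7977 eV

0.7977 eV


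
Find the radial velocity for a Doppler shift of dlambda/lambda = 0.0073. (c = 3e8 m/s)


v = (dlambda/lambda) * c = 0.0073 * 3e8 = 2.190e+06

2.190e+06 m/s


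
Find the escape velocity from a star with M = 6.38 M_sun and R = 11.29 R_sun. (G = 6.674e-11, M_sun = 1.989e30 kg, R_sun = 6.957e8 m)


M = 6.38 * 1.989e30 kg = 1.268982e+31 kg; R = 11.29 * 6.957e8 m = 7.854453e+09 m. v_esc = sqrt(2GM/R) = sqrt(2 * 6.674e-11 * 1.268982e+31 / 7.854453e+09) = 464384.6514

464384.6514 m/s


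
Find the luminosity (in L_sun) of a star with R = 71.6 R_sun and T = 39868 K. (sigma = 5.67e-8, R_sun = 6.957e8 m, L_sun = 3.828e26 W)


R = 71.6 * 6.957e8 m = 4.981212e+10 m. L = 4*pi*R^2*sigma*T^4 = 4*pi*(4.981212e+10)^2 * 5.67e-8 * 39868^4 = 4.466432475e+33 W. L/L_sun = 4.466432475e+33 / 3.828e26 = 1.167e+07

1.167e+07 L_sun


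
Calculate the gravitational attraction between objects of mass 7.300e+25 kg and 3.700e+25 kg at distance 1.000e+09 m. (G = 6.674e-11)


F = G*m1*m2/r^2 = 6.674e-11 * 7.300e+25 * 3.700e+25 / (1.000e+09)^2 = 6.674e-11 * 2.701e+51 / 1.000e+18 = 1.803e+23

1.803e+23 N


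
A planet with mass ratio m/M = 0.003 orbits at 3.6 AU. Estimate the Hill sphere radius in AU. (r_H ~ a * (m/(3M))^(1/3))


r_H = a * (m/3M)^(1/3) = 3.6 * (0.003/3)^(1/3) = 0.36

0.36 AU


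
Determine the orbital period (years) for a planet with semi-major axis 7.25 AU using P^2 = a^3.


P = a^(3/2) = 7.25^1.5 = 19.5212

19.5212 years


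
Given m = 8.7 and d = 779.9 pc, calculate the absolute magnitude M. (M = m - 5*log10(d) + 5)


M = m - 5*log10(d) + 5 = 8.7 - 5*log10(779.9) + 5 = -0.7602

-0.7602


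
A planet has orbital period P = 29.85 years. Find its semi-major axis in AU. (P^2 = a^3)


a = P^(2/3) = 29.85^(2/3) = 9.6227

9.6227 AU


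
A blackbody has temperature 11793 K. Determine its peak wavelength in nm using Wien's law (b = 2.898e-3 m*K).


lam_max = b / T = 2.898e-3 / 11793 = 2.457e-07 m = 245.739 nm

245.739 nm


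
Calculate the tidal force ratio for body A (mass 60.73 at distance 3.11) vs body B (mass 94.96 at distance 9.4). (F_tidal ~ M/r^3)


Ratio = (M1/r1^3) / (M2/r2^3) = (60.73/3.11^3) / (94.96/9.4^3) = 17.659

17.659


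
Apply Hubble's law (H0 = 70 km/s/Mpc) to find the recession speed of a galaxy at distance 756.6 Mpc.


v = H0 * d = 70 * 756.6 = 52962.0

52962.0 km/s


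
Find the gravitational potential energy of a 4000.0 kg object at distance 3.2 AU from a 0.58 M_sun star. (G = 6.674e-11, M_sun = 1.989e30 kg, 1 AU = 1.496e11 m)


M = 0.58 * 1.989e30 kg = 1.15362e+30 kg; r = 3.2 AU * 1.496e11 m/AU = 4.7872e+11 m. U = -GM*m/r = -(6.674e-11 * 1.15362e+30 * 4000.0) / 4.7872e+11 = -6.433e+11

-6.433e+11 J


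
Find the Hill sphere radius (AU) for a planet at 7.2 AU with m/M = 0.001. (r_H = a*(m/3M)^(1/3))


r_H = a * (m/3M)^(1/3) = 7.2 * (0.001/3)^(1/3) = 0.4992

0.4992 AU


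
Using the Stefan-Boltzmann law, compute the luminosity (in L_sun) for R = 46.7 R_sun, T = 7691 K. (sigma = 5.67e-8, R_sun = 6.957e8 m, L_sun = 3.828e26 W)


R = 46.7 * 6.957e8 m = 3.248919e+10 m. L = 4*pi*R^2*sigma*T^4 = 4*pi*(3.248919e+10)^2 * 5.67e-8 * 7691^4 = 2.631491286e+30 W. L/L_sun = 2.631491286e+30 / 3.828e26 = 6874.3242

6874.3242 L_sun


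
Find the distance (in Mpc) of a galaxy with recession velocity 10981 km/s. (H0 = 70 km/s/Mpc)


d = v / H0 = 10981 / 70 = 156.8714

156.8714 Mpc


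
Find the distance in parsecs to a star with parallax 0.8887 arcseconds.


d = 1/p = 1/0.8887 = 1.1252

1.1252 pc


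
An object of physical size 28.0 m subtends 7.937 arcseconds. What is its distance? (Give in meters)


D = size / theta_rad, theta_rad = 7.937 * pi/(180*3600) = 3.848e-05, D = 727657.1217

727657.1217 m


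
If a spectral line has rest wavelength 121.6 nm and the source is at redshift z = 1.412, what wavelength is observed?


lam_obs = lam_emit * (1 + z) = 121.6 * (1 + 1.412) = 293.2992

293.2992 nm


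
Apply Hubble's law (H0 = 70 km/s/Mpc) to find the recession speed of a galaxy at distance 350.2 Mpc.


v = H0 * d = 70 * 350.2 = 24514.0

24514.0 km/s


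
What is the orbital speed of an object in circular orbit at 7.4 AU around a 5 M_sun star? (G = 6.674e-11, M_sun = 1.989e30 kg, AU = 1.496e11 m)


v = sqrt(GM/r) = sqrt(6.674e-11 * 9.945e+30 / 1.107e+12) = 24485.7741

24485.7741 m/s


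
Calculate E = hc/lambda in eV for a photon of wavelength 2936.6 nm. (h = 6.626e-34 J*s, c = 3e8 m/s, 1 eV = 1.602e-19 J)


E = hc/lambda = 6.626e-34 * 3e8 / 2.937e-06 = 6.769e-20 J = 0.4225 eV

0.4225 eV


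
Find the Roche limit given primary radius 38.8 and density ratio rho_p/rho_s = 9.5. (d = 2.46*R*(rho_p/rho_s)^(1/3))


d_Roche = 2.46 * 38.8 * 9.5^(1/3) = 202.1504

202.1504


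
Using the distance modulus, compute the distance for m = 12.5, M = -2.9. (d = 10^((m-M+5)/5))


d = 10^((m - M + 5)/5) = 10^((12.5 - -2.9 + 5)/5) = 12022.6443

12022.6443 pc


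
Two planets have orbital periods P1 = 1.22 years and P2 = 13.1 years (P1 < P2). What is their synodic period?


1/P_syn = |1/P1 - 1/P2| = |1/1.22 - 1/13.1| => P_syn = 1.3453

1.3453 years


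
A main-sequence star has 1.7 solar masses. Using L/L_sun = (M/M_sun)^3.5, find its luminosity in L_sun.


L/L_sun = (M/M_sun)^3.5 = 1.7^3.5 = 6.4058

6.4058 L_sun


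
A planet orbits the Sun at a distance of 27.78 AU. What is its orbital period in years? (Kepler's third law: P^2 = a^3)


P = a^(3/2) = 27.78^1.5 = 146.4193

146.4193 years


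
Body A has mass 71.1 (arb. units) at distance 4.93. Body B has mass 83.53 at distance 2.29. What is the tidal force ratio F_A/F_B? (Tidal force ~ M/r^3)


Ratio = (M1/r1^3) / (M2/r2^3) = (71.1/4.93^3) / (83.53/2.29^3) = 0.0853

0.0853


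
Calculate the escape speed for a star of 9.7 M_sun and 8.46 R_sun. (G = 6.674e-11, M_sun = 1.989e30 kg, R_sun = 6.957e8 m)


M = 9.7 * 1.989e30 kg = 1.92933e+31 kg; R = 8.46 * 6.957e8 m = 5.885622e+09 m. v_esc = sqrt(2GM/R) = sqrt(2 * 6.674e-11 * 1.92933e+31 / 5.885622e+09) = 661477.6495

661477.6495 m/s


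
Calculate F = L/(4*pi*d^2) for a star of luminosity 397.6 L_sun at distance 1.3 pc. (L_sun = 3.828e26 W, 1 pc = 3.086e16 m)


F = L / (4*pi*d^2) = 1.522e+29 / (4*pi*(4.012e+16)^2) = 7.525e-06

7.525e-06 W/m^2


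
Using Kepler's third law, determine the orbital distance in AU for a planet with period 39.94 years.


a = P^(2/3) = 39.94^(2/3) = 11.6844

11.6844 AU


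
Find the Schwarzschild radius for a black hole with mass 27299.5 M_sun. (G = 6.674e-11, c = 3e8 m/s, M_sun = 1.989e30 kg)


M = 27299.5 * 1.989e30 kg = 5.42987055e+34 kg. rs = 2GM/c^2 = 2 * 6.674e-11 * 5.42987055e+34 / (3e8)^2 = 8.053e+07

8.053e+07 m


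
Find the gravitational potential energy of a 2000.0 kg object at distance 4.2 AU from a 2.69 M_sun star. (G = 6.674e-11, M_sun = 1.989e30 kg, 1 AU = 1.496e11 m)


M = 2.69 * 1.989e30 kg = 5.35041e+30 kg; r = 4.2 AU * 1.496e11 m/AU = 6.2832e+11 m. U = -GM*m/r = -(6.674e-11 * 5.35041e+30 * 2000.0) / 6.2832e+11 = -1.137e+12

-1.137e+12 J


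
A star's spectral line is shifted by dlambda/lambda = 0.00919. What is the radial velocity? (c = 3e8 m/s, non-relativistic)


v = (dlambda/lambda) * c = 0.00919 * 3e8 = 2.757e+06

2.757e+06 m/s


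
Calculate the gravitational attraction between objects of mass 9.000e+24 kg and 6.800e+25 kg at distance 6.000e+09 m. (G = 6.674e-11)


F = G*m1*m2/r^2 = 6.674e-11 * 9.000e+24 * 6.800e+25 / (6.000e+09)^2 = 6.674e-11 * 6.120e+50 / 3.600e+19 = 1.135e+21

1.135e+21 N


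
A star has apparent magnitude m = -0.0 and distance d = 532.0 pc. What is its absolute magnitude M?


M = m - 5*log10(d) + 5 = -0.0 - 5*log10(532.0) + 5 = -8.6296

-8.6296


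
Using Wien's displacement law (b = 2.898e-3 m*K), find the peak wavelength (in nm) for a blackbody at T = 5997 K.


lam_max = b / T = 2.898e-3 / 5997 = 4.832e-07 m = 483.2416 nm

483.2416 nm


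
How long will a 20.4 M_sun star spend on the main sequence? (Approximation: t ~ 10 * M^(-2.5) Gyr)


t = 10 * M^(-2.5) = 10 * 20.4^(-2.5) = 0.0053

0.0053 Gyr


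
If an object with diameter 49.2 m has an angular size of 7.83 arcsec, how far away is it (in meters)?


D = size / theta_rad, theta_rad = 7.83 * pi/(180*3600) = 3.796e-05, D = 1.296e+06

1.296e+06 m


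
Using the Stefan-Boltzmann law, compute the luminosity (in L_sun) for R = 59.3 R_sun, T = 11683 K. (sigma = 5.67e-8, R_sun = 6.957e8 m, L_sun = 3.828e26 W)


R = 59.3 * 6.957e8 m = 4.125501e+10 m. L = 4*pi*R^2*sigma*T^4 = 4*pi*(4.125501e+10)^2 * 5.67e-8 * 11683^4 = 2.259247566e+31 W. L/L_sun = 2.259247566e+31 / 3.828e26 = 59019.0064

59019.0064 L_sun


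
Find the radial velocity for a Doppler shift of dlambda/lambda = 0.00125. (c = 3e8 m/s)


v = (dlambda/lambda) * c = 0.00125 * 3e8 = 375000.0

375000.0 m/s


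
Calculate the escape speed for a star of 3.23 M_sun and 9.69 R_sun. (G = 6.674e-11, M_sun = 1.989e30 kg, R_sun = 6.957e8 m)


M = 3.23 * 1.989e30 kg = 6.42447e+30 kg; R = 9.69 * 6.957e8 m = 6.741333e+09 m. v_esc = sqrt(2GM/R) = sqrt(2 * 6.674e-11 * 6.42447e+30 / 6.741333e+09) = 356659.5535

356659.5535 m/s


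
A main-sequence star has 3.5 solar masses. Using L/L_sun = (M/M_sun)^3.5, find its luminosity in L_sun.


L/L_sun = (M/M_sun)^3.5 = 3.5^3.5 = 80.2118

80.2118 L_sun


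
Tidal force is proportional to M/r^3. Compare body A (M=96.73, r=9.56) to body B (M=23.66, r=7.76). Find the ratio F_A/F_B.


Ratio = (M1/r1^3) / (M2/r2^3) = (96.73/9.56^3) / (23.66/7.76^3) = 2.1865

2.1865


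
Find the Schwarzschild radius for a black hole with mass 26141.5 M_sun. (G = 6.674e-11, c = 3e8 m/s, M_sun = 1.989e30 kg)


M = 26141.5 * 1.989e30 kg = 5.19954435e+34 kg. rs = 2GM/c^2 = 2 * 6.674e-11 * 5.19954435e+34 / (3e8)^2 = 7.712e+07

7.712e+07 m


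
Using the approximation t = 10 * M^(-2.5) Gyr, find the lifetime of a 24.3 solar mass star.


t = 10 * M^(-2.5) = 10 * 24.3^(-2.5) = 0.0034

0.0034 Gyr


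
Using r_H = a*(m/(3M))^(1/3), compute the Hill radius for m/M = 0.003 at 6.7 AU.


r_H = a * (m/3M)^(1/3) = 6.7 * (0.003/3)^(1/3) = 0.67

0.67 AU


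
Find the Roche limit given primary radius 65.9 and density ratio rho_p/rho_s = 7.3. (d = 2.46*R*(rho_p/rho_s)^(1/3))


d_Roche = 2.46 * 65.9 * 7.3^(1/3) = 314.4813

314.4813


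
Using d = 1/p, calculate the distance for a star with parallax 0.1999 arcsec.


d = 1/p = 1/0.1999 = 5.0025

5.0025 pc


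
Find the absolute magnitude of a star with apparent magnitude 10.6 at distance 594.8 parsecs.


M = m - 5*log10(d) + 5 = 10.6 - 5*log10(594.8) + 5 = 1.7281

1.7281


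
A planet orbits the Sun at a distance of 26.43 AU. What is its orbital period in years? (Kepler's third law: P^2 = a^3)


P = a^(3/2) = 26.43^1.5 = 135.8769

135.8769 years


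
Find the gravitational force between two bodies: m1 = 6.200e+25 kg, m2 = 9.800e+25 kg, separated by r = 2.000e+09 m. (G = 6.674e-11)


F = G*m1*m2/r^2 = 6.674e-11 * 6.200e+25 * 9.800e+25 / (2.000e+09)^2 = 6.674e-11 * 6.076e+51 / 4.000e+18 = 1.014e+23

1.014e+23 N


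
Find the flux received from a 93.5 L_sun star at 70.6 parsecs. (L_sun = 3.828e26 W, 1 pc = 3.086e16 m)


F = L / (4*pi*d^2) = 3.579e+28 / (4*pi*(2.179e+18)^2) = 6.000e-10

6.000e-10 W/m^2


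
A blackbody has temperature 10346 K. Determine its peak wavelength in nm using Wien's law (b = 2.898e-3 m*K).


lam_max = b / T = 2.898e-3 / 10346 = 2.801e-07 m = 280.1083 nm

280.1083 nm


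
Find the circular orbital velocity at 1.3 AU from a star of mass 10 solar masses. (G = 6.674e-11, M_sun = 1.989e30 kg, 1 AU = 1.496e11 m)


v = sqrt(GM/r) = sqrt(6.674e-11 * 1.989e+31 / 1.945e+11) = 82617.6847

82617.6847 m/s


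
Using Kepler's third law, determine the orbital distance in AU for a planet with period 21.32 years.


a = P^(2/3) = 21.32^(2/3) = 7.6888

7.6888 AU


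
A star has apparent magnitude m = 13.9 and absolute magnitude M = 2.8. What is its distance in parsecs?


d = 10^((m - M + 5)/5) = 10^((13.9 - 2.8 + 5)/5) = 1659.5869

1659.5869 pc


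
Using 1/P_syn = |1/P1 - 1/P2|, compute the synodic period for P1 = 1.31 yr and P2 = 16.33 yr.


1/P_syn = |1/P1 - 1/P2| = |1/1.31 - 1/16.33| => P_syn = 1.4243

1.4243 years


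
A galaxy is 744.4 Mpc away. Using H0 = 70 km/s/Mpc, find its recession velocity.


v = H0 * d = 70 * 744.4 = 52108.0

52108.0 km/s


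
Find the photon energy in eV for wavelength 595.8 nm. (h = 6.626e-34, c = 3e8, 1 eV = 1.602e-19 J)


E = hc/lambda = 6.626e-34 * 3e8 / 5.958e-07 = 3.336e-19 J = 2.0826 eV

2.0826 eV


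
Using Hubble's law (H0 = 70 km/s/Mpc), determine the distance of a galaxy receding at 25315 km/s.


d = v / H0 = 25315 / 70 = 361.6429

361.6429 Mpc


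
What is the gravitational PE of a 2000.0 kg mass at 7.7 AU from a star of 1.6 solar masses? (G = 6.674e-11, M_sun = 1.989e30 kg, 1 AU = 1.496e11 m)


M = 1.6 * 1.989e30 kg = 3.1824e+30 kg; r = 7.7 AU * 1.496e11 m/AU = 1.15192e+12 m. U = -GM*m/r = -(6.674e-11 * 3.1824e+30 * 2000.0) / 1.15192e+12 = -3.688e+11

-3.688e+11 J


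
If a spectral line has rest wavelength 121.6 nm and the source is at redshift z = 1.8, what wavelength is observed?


lam_obs = lam_emit * (1 + z) = 121.6 * (1 + 1.8) = 340.48

340.48 nm


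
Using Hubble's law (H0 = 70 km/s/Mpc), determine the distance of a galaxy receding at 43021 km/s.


d = v / H0 = 43021 / 70 = 614.5857

614.5857 Mpc


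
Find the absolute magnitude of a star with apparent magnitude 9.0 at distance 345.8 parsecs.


M = m - 5*log10(d) + 5 = 9.0 - 5*log10(345.8) + 5 = 1.3059

1.3059


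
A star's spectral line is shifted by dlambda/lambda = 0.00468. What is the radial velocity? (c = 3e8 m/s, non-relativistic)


v = (dlambda/lambda) * c = 0.00468 * 3e8 = 1.404e+06

1.404e+06 m/s


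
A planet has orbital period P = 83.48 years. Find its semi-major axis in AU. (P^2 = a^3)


a = P^(2/3) = 83.48^(2/3) = 19.1009

19.1009 AU


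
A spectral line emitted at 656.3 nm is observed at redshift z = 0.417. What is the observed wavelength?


lam_obs = lam_emit * (1 + z) = 656.3 * (1 + 0.417) = 929.9771

929.9771 nm


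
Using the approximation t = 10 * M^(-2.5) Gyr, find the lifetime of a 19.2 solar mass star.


t = 10 * M^(-2.5) = 10 * 19.2^(-2.5) = 0.0062

0.0062 Gyr


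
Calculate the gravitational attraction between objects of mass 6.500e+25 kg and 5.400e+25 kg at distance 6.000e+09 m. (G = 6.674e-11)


F = G*m1*m2/r^2 = 6.674e-11 * 6.500e+25 * 5.400e+25 / (6.000e+09)^2 = 6.674e-11 * 3.510e+51 / 3.600e+19 = 6.507e+21

6.507e+21 N


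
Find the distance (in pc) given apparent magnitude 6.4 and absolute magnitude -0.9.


d = 10^((m - M + 5)/5) = 10^((6.4 - -0.9 + 5)/5) = 288.4032

288.4032 pc


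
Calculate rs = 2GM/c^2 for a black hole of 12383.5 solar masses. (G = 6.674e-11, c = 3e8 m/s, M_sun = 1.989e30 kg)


M = 12383.5 * 1.989e30 kg = 2.46307815e+34 kg. rs = 2GM/c^2 = 2 * 6.674e-11 * 2.46307815e+34 / (3e8)^2 = 3.653e+07

3.653e+07 m


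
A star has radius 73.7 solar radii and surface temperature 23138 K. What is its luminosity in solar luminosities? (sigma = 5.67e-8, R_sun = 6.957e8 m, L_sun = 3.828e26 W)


R = 73.7 * 6.957e8 m = 5.127309e+10 m. L = 4*pi*R^2*sigma*T^4 = 4*pi*(5.127309e+10)^2 * 5.67e-8 * 23138^4 = 5.368774614e+32 W. L/L_sun = 5.368774614e+32 / 3.828e26 = 1.403e+06

1.403e+06 L_sun


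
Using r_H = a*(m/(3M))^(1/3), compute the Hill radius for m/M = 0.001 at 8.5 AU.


r_H = a * (m/3M)^(1/3) = 8.5 * (0.001/3)^(1/3) = 0.5894

0.5894 AU


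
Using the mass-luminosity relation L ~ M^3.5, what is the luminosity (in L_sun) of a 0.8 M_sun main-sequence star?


L/L_sun = (M/M_sun)^3.5 = 0.8^3.5 = 0.4579

0.4579 L_sun


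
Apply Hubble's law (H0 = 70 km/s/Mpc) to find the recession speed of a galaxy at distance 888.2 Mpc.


v = H0 * d = 70 * 888.2 = 62174.0

62174.0 km/s


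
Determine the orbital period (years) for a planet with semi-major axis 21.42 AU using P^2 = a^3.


P = a^(3/2) = 21.42^1.5 = 99.1355

99.1355 years


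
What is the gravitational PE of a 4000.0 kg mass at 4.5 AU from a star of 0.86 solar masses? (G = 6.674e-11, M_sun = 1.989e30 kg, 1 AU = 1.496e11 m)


M = 0.86 * 1.989e30 kg = 1.71054e+30 kg; r = 4.5 AU * 1.496e11 m/AU = 6.732e+11 m. U = -GM*m/r = -(6.674e-11 * 1.71054e+30 * 4000.0) / 6.732e+11 = -6.783e+11

-6.783e+11 J


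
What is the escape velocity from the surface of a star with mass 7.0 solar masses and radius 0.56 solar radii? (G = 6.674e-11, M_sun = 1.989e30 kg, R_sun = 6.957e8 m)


M = 7.0 * 1.989e30 kg = 1.3923e+31 kg; R = 0.56 * 6.957e8 m = 3.89592e+08 m. v_esc = sqrt(2GM/R) = sqrt(2 * 6.674e-11 * 1.3923e+31 / 3.89592e+08) = 2.184e+06

2.184e+06 m/s


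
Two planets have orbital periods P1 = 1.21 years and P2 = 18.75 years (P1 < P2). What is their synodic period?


1/P_syn = |1/P1 - 1/P2| = |1/1.21 - 1/18.75| => P_syn = 1.2935

1.2935 years


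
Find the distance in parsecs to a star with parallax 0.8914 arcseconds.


d = 1/p = 1/0.8914 = 1.1218

1.1218 pc


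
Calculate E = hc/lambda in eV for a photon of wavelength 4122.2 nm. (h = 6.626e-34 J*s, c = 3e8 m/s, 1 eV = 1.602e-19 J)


E = hc/lambda = 6.626e-34 * 3e8 / 4.122e-06 = 4.822e-20 J = 0.301 eV

0.301 eV


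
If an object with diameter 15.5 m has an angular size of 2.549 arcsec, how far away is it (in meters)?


D = size / theta_rad, theta_rad = 2.549 * pi/(180*3600) = 1.236e-05, D = 1.254e+06

1.254e+06 m


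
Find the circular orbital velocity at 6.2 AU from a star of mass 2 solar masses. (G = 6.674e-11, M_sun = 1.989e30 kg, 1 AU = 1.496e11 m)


v = sqrt(GM/r) = sqrt(6.674e-11 * 3.978e+30 / 9.275e+11) = 16918.5777

16918.5777 m/s


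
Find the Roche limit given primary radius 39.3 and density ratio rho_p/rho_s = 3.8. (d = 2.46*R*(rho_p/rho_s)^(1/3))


d_Roche = 2.46 * 39.3 * 3.8^(1/3) = 150.8651

150.8651


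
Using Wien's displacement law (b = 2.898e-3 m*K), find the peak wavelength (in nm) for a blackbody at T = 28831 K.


lam_max = b / T = 2.898e-3 / 28831 = 1.005e-07 m = 100.5168 nm

100.5168 nm


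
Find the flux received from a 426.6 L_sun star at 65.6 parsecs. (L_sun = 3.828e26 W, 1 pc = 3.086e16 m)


F = L / (4*pi*d^2) = 1.633e+29 / (4*pi*(2.024e+18)^2) = 3.171e-09

3.171e-09 W/m^2


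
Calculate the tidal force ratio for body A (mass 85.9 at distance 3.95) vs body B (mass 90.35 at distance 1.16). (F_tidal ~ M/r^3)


Ratio = (M1/r1^3) / (M2/r2^3) = (85.9/3.95^3) / (90.35/1.16^3) = 0.0241

0.0241


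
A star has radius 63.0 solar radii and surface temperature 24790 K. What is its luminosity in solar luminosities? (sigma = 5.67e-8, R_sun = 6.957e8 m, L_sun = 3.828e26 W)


R = 63.0 * 6.957e8 m = 4.38291e+10 m. L = 4*pi*R^2*sigma*T^4 = 4*pi*(4.38291e+10)^2 * 5.67e-8 * 24790^4 = 5.169209521e+32 W. L/L_sun = 5.169209521e+32 / 3.828e26 = 1.350e+06

1.350e+06 L_sun


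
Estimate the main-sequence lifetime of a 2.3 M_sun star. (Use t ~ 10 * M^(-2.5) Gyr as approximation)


t = 10 * M^(-2.5) = 10 * 2.3^(-2.5) = 1.2465

1.2465 Gyr


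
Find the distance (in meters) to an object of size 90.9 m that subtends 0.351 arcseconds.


D = size / theta_rad, theta_rad = 0.351 * pi/(180*3600) = 1.702e-06, D = 5.342e+07

5.342e+07 m


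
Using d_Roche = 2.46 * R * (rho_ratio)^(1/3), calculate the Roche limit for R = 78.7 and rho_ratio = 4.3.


d_Roche = 2.46 * 78.7 * 4.3^(1/3) = 314.8227

314.8227


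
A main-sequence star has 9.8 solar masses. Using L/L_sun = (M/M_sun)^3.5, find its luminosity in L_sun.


L/L_sun = (M/M_sun)^3.5 = 9.8^3.5 = 2946.397

2946.397 L_sun


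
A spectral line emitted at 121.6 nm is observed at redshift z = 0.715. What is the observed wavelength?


lam_obs = lam_emit * (1 + z) = 121.6 * (1 + 0.715) = 208.544

208.544 nm


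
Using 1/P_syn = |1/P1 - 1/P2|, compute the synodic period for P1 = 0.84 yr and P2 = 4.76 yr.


1/P_syn = |1/P1 - 1/P2| = |1/0.84 - 1/4.76| => P_syn = 1.02

1.02 years


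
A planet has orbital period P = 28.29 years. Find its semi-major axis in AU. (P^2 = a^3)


a = P^(2/3) = 28.29^(2/3) = 9.2844

9.2844 AU


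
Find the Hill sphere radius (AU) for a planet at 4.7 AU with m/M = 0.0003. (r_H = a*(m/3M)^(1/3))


r_H = a * (m/3M)^(1/3) = 4.7 * (0.0003/3)^(1/3) = 0.2182

0.2182 AU


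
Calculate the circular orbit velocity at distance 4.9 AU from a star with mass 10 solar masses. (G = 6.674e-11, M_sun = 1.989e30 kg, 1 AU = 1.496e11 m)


v = sqrt(GM/r) = sqrt(6.674e-11 * 1.989e+31 / 7.330e+11) = 42554.614

42554.614 m/s


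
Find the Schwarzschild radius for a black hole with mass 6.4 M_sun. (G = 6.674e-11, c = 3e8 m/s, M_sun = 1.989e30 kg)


M = 6.4 * 1.989e30 kg = 1.27296e+31 kg. rs = 2GM/c^2 = 2 * 6.674e-11 * 1.27296e+31 / (3e8)^2 = 18879.4112

18879.4112 m


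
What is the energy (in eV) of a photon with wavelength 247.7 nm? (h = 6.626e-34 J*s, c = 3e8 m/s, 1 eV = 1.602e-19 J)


E = hc/lambda = 6.626e-34 * 3e8 / 2.477e-07 = 8.025e-19 J = 5.0094 eV

5.0094 eV


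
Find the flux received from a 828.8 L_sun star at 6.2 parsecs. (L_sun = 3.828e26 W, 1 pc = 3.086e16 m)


F = L / (4*pi*d^2) = 3.173e+29 / (4*pi*(1.913e+17)^2) = 6.897e-07

6.897e-07 W/m^2


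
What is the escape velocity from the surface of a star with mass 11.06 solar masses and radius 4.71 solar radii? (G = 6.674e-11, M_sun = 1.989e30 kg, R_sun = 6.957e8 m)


M = 11.06 * 1.989e30 kg = 2.199834e+31 kg; R = 4.71 * 6.957e8 m = 3.276747e+09 m. v_esc = sqrt(2GM/R) = sqrt(2 * 6.674e-11 * 2.199834e+31 / 3.276747e+09) = 946632.91

946632.91 m/s


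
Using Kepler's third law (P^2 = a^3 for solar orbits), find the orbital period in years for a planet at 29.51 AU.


P = a^(3/2) = 29.51^1.5 = 160.3075

160.3075 years


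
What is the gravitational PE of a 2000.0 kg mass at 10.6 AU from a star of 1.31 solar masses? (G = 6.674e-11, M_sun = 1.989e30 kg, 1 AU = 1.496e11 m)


M = 1.31 * 1.989e30 kg = 2.60559e+30 kg; r = 10.6 AU * 1.496e11 m/AU = 1.58576e+12 m. U = -GM*m/r = -(6.674e-11 * 2.60559e+30 * 2000.0) / 1.58576e+12 = -2.193e+11

-2.193e+11 J


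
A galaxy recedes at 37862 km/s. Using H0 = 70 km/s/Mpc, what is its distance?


d = v / H0 = 37862 / 70 = 540.8857

540.8857 Mpc


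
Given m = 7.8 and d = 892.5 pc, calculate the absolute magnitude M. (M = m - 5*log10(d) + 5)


M = m - 5*log10(d) + 5 = 7.8 - 5*log10(892.5) + 5 = -1.953

-1.953


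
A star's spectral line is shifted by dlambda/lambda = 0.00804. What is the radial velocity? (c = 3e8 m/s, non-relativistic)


v = (dlambda/lambda) * c = 0.00804 * 3e8 = 2.412e+06

2.412e+06 m/s


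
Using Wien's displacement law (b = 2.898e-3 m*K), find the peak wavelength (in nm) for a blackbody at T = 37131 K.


lam_max = b / T = 2.898e-3 / 37131 = 7.805e-08 m = 78.048 nm

78.048 nm


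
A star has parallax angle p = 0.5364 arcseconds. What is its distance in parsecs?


d = 1/p = 1/0.5364 = 1.8643

1.8643 pc


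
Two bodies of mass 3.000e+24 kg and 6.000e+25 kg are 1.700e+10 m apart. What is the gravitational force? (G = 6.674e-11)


F = G*m1*m2/r^2 = 6.674e-11 * 3.000e+24 * 6.000e+25 / (1.700e+10)^2 = 6.674e-11 * 1.800e+50 / 2.890e+20 = 4.157e+19

4.157e+19 N


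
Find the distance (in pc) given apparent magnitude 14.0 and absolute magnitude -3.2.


d = 10^((m - M + 5)/5) = 10^((14.0 - -3.2 + 5)/5) = 27542.287

27542.287 pc


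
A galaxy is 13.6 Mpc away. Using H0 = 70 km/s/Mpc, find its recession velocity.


v = H0 * d = 70 * 13.6 = 952.0

952.0 km/s


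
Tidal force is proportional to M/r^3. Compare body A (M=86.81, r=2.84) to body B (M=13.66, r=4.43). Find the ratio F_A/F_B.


Ratio = (M1/r1^3) / (M2/r2^3) = (86.81/2.84^3) / (13.66/4.43^3) = 24.1199

24.1199


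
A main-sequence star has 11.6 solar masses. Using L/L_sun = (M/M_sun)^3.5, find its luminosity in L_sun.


L/L_sun = (M/M_sun)^3.5 = 11.6^3.5 = 5316.2202

5316.2202 L_sun


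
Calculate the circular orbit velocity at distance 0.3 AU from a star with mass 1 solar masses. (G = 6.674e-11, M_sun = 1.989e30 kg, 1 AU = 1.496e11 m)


v = sqrt(GM/r) = sqrt(6.674e-11 * 1.989e+30 / 4.488e+10) = 54385.6181

54385.6181 m/s


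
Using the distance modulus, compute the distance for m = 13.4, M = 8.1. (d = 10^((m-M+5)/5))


d = 10^((m - M + 5)/5) = 10^((13.4 - 8.1 + 5)/5) = 114.8154

114.8154 pc


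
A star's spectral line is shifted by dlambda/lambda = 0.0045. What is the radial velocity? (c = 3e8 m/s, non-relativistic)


v = (dlambda/lambda) * c = 0.0045 * 3e8 = 1.350e+06

1.350e+06 m/s


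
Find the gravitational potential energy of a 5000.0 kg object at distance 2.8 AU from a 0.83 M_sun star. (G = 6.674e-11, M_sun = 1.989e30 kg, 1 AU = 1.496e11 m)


M = 0.83 * 1.989e30 kg = 1.65087e+30 kg; r = 2.8 AU * 1.496e11 m/AU = 4.1888e+11 m. U = -GM*m/r = -(6.674e-11 * 1.65087e+30 * 5000.0) / 4.1888e+11 = -1.315e+12

-1.315e+12 J


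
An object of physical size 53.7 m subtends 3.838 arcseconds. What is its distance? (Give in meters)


D = size / theta_rad, theta_rad = 3.838 * pi/(180*3600) = 1.861e-05, D = 2.886e+06

2.886e+06 m


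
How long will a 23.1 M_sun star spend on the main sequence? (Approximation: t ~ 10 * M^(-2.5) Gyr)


t = 10 * M^(-2.5) = 10 * 23.1^(-2.5) = 0.0039

0.0039 Gyr


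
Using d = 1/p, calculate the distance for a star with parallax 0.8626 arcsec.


d = 1/p = 1/0.8626 = 1.1593

1.1593 pc


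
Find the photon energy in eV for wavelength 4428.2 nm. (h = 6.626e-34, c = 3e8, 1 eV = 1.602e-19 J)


E = hc/lambda = 6.626e-34 * 3e8 / 4.428e-06 = 4.489e-20 J = 0.2802 eV

0.2802 eV


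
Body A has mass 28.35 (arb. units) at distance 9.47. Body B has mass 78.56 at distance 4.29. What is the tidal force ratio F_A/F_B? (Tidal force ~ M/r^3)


Ratio = (M1/r1^3) / (M2/r2^3) = (28.35/9.47^3) / (78.56/4.29^3) = 0.0335

0.0335


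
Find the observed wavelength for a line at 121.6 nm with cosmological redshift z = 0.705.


lam_obs = lam_emit * (1 + z) = 121.6 * (1 + 0.705) = 207.328

207.328 nm


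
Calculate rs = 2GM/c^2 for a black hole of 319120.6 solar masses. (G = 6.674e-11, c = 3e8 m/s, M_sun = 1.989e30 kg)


M = 319120.6 * 1.989e30 kg = 6.347308734e+35 kg. rs = 2GM/c^2 = 2 * 6.674e-11 * 6.347308734e+35 / (3e8)^2 = 9.414e+08

9.414e+08 m


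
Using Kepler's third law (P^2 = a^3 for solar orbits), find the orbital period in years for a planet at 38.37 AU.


P = a^(3/2) = 38.37^1.5 = 237.6773

237.6773 years


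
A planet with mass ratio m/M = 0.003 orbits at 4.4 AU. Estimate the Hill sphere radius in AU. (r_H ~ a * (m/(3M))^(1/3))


r_H = a * (m/3M)^(1/3) = 4.4 * (0.003/3)^(1/3) = 0.44

0.44 AU


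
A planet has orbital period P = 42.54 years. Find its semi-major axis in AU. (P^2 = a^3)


a = P^(2/3) = 42.54^(2/3) = 12.1861

12.1861 AU


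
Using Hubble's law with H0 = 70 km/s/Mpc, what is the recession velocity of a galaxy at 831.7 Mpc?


v = H0 * d = 70 * 831.7 = 58219.0

58219.0 km/s


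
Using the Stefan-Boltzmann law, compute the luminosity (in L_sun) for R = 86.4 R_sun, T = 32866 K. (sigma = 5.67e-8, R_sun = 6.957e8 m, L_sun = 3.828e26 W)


R = 86.4 * 6.957e8 m = 6.010848e+10 m. L = 4*pi*R^2*sigma*T^4 = 4*pi*(6.010848e+10)^2 * 5.67e-8 * 32866^4 = 3.003667243e+33 W. L/L_sun = 3.003667243e+33 / 3.828e26 = 7.847e+06

7.847e+06 L_sun


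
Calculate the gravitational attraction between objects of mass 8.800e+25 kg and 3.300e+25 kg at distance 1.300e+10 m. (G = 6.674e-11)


F = G*m1*m2/r^2 = 6.674e-11 * 8.800e+25 * 3.300e+25 / (1.300e+10)^2 = 6.674e-11 * 2.904e+51 / 1.690e+20 = 1.147e+21

1.147e+21 N


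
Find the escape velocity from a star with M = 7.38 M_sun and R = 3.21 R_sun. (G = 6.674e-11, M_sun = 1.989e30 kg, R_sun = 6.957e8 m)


M = 7.38 * 1.989e30 kg = 1.467882e+31 kg; R = 3.21 * 6.957e8 m = 2.233197e+09 m. v_esc = sqrt(2GM/R) = sqrt(2 * 6.674e-11 * 1.467882e+31 / 2.233197e+09) = 936677.6412

936677.6412 m/s


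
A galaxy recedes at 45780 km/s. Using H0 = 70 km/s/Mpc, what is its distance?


d = v / H0 = 45780 / 70 = 654.0

654.0 Mpc


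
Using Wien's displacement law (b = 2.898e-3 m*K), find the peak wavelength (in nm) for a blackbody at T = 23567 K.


lam_max = b / T = 2.898e-3 / 23567 = 1.230e-07 m = 122.9686 nm

122.9686 nm


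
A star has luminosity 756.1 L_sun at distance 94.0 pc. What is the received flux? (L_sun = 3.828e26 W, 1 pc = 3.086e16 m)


F = L / (4*pi*d^2) = 2.894e+29 / (4*pi*(2.901e+18)^2) = 2.737e-09

2.737e-09 W/m^2
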